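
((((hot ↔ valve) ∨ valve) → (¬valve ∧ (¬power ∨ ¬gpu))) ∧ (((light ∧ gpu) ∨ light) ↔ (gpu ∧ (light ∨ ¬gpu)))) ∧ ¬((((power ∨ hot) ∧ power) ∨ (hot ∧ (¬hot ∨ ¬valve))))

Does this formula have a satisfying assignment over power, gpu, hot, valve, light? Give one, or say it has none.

power: False, gpu: True, hot: False, valve: False, light: False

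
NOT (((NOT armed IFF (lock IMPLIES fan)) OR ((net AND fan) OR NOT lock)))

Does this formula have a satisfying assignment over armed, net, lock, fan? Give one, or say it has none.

armed=F, net=F, lock=T, fan=F

  NOT (((NOT armed IFF (lock IMPLIES fan)) OR ((net AND fan) OR NOT lock))) = True
    (NOT armed IFF (lock IMPLIES fan)) OR ((net AND fan) OR NOT lock) = False
      NOT armed IFF (lock IMPLIES fan) = False
        NOT armed = True
        lock IMPLIES fan = False
      (net AND fan) OR NOT lock = False
        net AND fan = False
        NOT lock = False
The formula evaluates to True.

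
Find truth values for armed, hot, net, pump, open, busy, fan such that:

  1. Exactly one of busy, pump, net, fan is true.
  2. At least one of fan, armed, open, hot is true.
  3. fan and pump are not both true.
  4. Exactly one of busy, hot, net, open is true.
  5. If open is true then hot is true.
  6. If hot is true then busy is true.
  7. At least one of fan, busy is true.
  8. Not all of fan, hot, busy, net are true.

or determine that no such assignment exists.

armed = True; hot = False; net = False; pump = False; open = False; busy = True; fan = False

  (1) {busy, pump, net, fan}: 1 true — exactly one ✓
  (2) {fan, armed, open, hot}: 1 true — at least one ✓
  (3) fan=F, pump=F — not both ✓
  (4) {busy, hot, net, open}: 1 true — exactly one ✓
  (5) open=F ⇒ hot: vacuous ✓
  (6) hot=F ⇒ busy: vacuous ✓
  (7) {fan, busy}: 1 true — at least one ✓
  (8) {fan, hot, busy, net}: 1/4 true — not all ✓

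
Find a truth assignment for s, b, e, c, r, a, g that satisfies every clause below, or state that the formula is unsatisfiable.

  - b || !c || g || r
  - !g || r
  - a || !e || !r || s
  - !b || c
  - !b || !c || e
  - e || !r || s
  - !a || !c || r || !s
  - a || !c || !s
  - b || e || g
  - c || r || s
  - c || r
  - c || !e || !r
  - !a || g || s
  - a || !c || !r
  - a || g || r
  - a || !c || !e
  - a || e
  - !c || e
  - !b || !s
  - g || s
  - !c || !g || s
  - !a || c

s = True, b = False, e = True, c = True, r = True, a = True, g = False

Set s = True.
  then (!b || !s) forces b = False.
Set e = True.
Try c = False:
  (c || r) forces r = True.
  clause (c || !e || !r) is falsified — backtrack.
So c = True.
  then (a || !c || !s) forces a = True.
  then (!a || !c || r || !s) forces r = True.
Set g = False.
All clauses satisfied.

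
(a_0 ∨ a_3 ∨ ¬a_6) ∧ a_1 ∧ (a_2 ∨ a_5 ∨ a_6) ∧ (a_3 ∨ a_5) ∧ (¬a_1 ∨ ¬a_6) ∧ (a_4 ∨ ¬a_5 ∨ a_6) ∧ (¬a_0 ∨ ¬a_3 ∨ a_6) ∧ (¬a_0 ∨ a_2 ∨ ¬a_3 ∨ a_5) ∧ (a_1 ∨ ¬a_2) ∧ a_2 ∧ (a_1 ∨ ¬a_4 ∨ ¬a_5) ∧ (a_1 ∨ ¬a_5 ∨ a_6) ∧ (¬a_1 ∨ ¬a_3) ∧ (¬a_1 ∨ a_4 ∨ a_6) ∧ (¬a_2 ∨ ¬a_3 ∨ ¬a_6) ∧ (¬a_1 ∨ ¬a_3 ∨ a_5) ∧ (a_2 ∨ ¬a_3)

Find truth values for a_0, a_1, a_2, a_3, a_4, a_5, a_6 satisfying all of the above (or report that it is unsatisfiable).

Unit clause (a_1) forces a_1 = True.
In (¬a_1 ∨ ¬a_6) only ¬a_6 is left, so a_6 = False.
Unit clause (a_2) forces a_2 = True.
In (¬a_1 ∨ ¬a_3) only ¬a_3 is left, so a_3 = False.
In (¬a_1 ∨ a_4 ∨ a_6) only a_4 is left, so a_4 = True.
In (a_3 ∨ a_5) only a_5 is left, so a_5 = True.
Set a_0 = True.
All clauses satisfied.

a_0: True, a_1: True, a_2: True, a_3: False, a_4: True, a_5: True, a_6: False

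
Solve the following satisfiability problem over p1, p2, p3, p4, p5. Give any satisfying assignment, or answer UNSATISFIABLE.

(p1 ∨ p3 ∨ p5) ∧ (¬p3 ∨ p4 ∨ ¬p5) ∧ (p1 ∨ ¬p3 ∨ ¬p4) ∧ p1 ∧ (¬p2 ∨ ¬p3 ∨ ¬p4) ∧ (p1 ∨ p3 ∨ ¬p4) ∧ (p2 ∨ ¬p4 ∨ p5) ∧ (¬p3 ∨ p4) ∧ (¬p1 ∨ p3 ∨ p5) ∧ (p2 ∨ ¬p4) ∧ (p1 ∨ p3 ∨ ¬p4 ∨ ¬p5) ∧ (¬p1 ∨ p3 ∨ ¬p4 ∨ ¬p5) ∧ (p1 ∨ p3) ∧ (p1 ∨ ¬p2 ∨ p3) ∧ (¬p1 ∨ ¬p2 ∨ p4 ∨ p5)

Unit clause (p1) forces p1 = True.
Set p2 = False.
  then (p2 ∨ ¬p4) forces p4 = False.
  then (¬p3 ∨ p4) forces p3 = False.
  then (¬p1 ∨ p3 ∨ p5) forces p5 = True.
All clauses satisfied.

p1 = True, p2 = False, p3 = False, p4 = False, p5 = True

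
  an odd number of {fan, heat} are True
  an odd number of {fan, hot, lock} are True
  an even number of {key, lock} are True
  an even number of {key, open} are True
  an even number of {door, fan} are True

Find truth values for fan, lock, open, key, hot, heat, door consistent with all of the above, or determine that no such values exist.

fan = False; lock = True; open = True; key = True; hot = False; heat = True; door = False

{fan, heat}: 1 true → odd ✓
{fan, hot, lock}: 1 true → odd ✓
{key, lock}: 2 true → even ✓
{key, open}: 2 true → even ✓
{door, fan}: 0 true → even ✓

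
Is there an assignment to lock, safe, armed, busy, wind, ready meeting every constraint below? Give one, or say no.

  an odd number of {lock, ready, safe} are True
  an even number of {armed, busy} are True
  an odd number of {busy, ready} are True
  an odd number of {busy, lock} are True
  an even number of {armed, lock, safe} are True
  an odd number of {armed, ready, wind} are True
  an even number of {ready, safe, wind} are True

lock=T, safe=T, armed=F, busy=F, wind=F, ready=T

{lock, ready, safe}: 3 true → odd ✓
{armed, busy}: 0 true → even ✓
{busy, ready}: 1 true → odd ✓
{busy, lock}: 1 true → odd ✓
{armed, lock, safe}: 2 true → even ✓
{armed, ready, wind}: 1 true → odd ✓
{ready, safe, wind}: 2 true → even ✓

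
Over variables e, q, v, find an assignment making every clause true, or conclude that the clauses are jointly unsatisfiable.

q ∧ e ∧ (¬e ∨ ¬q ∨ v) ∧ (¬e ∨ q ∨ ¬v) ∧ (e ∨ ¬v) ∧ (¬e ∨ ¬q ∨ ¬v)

No satisfying assignment exists.

Case e = True:
  (q) forces q = True.
  (¬e ∨ ¬q ∨ v) forces v = True.
  Clause (¬e ∨ ¬q ∨ ¬v) is falsified — contradiction.
Case e = False:
  Clause (e) is falsified — contradiction.
Both cases fail, so the formula is unsatisfiable.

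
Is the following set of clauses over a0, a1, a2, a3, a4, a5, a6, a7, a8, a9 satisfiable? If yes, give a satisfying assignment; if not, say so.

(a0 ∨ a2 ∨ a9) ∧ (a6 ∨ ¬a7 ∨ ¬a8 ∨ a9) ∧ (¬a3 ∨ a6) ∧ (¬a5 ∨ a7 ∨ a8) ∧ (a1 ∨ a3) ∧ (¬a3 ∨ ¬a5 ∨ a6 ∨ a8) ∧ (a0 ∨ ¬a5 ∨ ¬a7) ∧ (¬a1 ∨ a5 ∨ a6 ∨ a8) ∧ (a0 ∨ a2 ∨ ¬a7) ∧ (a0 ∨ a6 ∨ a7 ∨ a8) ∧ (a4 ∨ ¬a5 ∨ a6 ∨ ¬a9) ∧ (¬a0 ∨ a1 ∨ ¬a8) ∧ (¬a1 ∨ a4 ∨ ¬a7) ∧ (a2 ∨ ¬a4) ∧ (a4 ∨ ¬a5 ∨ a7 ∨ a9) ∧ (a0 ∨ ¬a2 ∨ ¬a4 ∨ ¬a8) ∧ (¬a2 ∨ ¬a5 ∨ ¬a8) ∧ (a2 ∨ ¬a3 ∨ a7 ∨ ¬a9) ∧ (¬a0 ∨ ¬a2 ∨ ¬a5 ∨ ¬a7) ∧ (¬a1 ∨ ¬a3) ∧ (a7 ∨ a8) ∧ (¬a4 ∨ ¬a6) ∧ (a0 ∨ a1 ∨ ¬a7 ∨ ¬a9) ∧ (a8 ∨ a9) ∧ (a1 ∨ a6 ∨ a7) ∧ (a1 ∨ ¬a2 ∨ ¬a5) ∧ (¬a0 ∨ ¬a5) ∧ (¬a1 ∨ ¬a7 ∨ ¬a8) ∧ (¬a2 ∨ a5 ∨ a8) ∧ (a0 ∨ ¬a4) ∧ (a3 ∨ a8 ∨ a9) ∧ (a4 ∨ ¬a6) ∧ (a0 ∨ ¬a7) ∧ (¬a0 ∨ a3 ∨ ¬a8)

Set a0 = False.
  then (a0 ∨ ¬a4) forces a4 = False.
  then (a4 ∨ ¬a6) forces a6 = False.
  then (a0 ∨ ¬a7) forces a7 = False.
  then (¬a3 ∨ a6) forces a3 = False.
  then (a1 ∨ a3) forces a1 = True.
  then (a0 ∨ a6 ∨ a7 ∨ a8) forces a8 = True.
Set a2 = True.
  then (¬a2 ∨ ¬a5 ∨ ¬a8) forces a5 = False.
Set a9 = True.
All clauses satisfied.

a0=F, a1=T, a2=T, a3=F, a4=F, a5=F, a6=F, a7=F, a8=T, a9=T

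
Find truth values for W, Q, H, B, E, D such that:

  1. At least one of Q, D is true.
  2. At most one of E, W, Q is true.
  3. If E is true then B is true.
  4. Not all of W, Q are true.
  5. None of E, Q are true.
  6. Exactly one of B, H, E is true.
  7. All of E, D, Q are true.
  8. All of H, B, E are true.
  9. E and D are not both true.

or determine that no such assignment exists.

Case Q = True:
  Constraint (5) is violated (Q=T) — contradiction.
Case Q = False:
  Constraint (7) is violated (Q=F) — contradiction.
Both cases fail — unsatisfiable.

Unsatisfiable — no assignment works.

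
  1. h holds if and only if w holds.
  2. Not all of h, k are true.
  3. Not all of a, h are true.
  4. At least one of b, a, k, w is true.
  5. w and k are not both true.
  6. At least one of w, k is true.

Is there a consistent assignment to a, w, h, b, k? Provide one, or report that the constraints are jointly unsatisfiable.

a=T, w=F, h=F, b=F, k=T

  (1) h=F, w=F — same ✓
  (2) {h, k}: 1/2 true — not all ✓
  (3) {a, h}: 1/2 true — not all ✓
  (4) {b, a, k, w}: 2 true — at least one ✓
  (5) w=F, k=T — not both ✓
  (6) {w, k}: 1 true — at least one ✓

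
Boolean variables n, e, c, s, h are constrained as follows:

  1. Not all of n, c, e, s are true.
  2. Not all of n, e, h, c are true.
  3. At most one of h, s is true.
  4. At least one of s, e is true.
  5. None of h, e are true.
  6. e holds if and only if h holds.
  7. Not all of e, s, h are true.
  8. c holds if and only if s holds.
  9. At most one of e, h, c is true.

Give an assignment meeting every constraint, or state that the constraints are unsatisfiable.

n = True, e = False, c = True, s = True, h = False

  (1) {n, c, e, s}: 3/4 true — not all ✓
  (2) {n, e, h, c}: 2/4 true — not all ✓
  (3) {h, s}: 1 true — at most one ✓
  (4) {s, e}: 1 true — at least one ✓
  (5) {h, e}: 0 true — none ✓
  (6) e=F, h=F — same ✓
  (7) {e, s, h}: 1/3 true — not all ✓
  (8) c=T, s=T — same ✓
  (9) {e, h, c}: 1 true — at most one ✓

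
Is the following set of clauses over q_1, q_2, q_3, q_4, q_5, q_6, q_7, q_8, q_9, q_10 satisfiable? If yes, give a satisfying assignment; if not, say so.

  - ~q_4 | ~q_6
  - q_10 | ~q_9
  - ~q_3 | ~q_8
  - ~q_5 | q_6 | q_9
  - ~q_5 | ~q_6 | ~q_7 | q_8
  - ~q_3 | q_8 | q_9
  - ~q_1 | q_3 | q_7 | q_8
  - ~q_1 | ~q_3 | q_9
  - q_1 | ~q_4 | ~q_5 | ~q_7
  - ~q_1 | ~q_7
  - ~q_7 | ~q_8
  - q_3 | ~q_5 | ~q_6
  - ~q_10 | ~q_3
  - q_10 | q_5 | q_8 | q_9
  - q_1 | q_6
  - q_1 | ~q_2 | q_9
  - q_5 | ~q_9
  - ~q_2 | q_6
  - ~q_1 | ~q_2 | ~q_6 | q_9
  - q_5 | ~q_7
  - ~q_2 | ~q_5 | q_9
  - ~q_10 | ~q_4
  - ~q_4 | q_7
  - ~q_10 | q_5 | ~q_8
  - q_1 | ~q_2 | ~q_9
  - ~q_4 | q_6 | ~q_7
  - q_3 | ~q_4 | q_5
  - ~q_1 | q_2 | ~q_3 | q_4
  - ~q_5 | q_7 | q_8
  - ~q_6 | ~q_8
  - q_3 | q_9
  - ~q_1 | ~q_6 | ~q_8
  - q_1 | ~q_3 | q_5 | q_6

q_1 = True, q_2 = False, q_3 = False, q_4 = False, q_5 = True, q_6 = False, q_7 = False, q_8 = True, q_9 = True, q_10 = True

Set q_1 = True.
  then (~q_1 | ~q_7) forces q_7 = False.
  then (~q_4 | q_7) forces q_4 = False.
Set q_2 = False.
  then (~q_1 | q_2 | ~q_3 | q_4) forces q_3 = False.
  then (q_3 | q_9) forces q_9 = True.
  then (q_10 | ~q_9) forces q_10 = True.
  then (~q_1 | q_3 | q_7 | q_8) forces q_8 = True.
  then (q_5 | ~q_9) forces q_5 = True.
  then (~q_6 | ~q_8) forces q_6 = False.
All clauses satisfied.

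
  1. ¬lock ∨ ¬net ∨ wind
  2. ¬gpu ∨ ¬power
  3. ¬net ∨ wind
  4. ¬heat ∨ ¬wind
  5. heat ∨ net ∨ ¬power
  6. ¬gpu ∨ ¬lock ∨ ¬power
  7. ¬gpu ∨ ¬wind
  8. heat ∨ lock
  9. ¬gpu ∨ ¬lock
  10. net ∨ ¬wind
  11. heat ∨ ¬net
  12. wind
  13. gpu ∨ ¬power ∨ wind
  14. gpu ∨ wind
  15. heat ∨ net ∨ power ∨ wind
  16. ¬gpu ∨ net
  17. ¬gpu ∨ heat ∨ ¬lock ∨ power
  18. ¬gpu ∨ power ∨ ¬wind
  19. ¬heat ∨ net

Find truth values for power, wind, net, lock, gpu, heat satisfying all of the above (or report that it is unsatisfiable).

The formula is unsatisfiable.

Case net = True:
  (¬net ∨ wind) forces wind = True.
  (¬heat ∨ ¬wind) forces heat = False.
  Clause (heat ∨ ¬net) is falsified — contradiction.
Case net = False:
  (net ∨ ¬wind) forces wind = False.
  Clause (wind) is falsified — contradiction.
Both cases fail, so the formula is unsatisfiable.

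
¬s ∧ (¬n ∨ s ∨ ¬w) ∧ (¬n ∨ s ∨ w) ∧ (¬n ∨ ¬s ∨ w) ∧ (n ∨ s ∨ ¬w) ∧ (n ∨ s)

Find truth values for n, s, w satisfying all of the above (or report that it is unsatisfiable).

Unsatisfiable

Case s = True:
  Clause (¬s) is falsified — contradiction.
Case s = False:
  (n ∨ s) forces n = True.
  (¬n ∨ s ∨ ¬w) forces w = False.
  Clause (¬n ∨ s ∨ w) is falsified — contradiction.
Both cases fail, so the formula is unsatisfiable.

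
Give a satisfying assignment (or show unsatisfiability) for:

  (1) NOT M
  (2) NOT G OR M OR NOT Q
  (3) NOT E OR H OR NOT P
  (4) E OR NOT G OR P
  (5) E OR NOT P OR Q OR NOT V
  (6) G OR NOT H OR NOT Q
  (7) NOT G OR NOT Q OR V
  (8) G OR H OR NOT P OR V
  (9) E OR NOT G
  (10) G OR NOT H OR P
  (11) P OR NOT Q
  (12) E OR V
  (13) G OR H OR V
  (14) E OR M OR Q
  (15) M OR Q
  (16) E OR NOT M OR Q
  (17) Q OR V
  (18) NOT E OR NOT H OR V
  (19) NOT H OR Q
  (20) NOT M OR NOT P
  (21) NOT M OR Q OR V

Q = True, E = False, M = False, H = False, V = True, P = True, G = False

Unit clause (NOT M) forces M = False.
In (M OR Q) only Q is left, so Q = True.
In (NOT G OR M OR NOT Q) only NOT G is left, so G = False.
In (G OR NOT H OR NOT Q) only NOT H is left, so H = False.
In (P OR NOT Q) only P is left, so P = True.
In (G OR H OR V) only V is left, so V = True.
In (NOT E OR H OR NOT P) only NOT E is left, so E = False.
All clauses satisfied.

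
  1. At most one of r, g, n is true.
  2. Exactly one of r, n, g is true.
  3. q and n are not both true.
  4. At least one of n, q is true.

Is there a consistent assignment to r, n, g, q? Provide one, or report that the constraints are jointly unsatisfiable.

r = True, n = False, g = False, q = True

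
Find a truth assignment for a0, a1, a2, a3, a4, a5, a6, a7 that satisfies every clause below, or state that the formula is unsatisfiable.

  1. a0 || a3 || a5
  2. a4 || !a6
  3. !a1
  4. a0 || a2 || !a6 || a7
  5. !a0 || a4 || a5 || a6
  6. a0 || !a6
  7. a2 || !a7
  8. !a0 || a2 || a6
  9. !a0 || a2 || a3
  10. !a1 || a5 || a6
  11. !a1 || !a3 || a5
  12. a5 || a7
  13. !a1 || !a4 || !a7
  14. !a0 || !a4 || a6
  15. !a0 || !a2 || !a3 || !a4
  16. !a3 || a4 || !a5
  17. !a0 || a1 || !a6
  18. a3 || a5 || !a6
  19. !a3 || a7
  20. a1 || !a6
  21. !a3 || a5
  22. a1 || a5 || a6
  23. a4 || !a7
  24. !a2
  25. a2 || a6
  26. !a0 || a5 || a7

Unsatisfiable — no assignment works.

Case a1 = True:
  Clause (!a1) is falsified — contradiction.
Case a1 = False:
  (a1 || !a6) forces a6 = False.
  (a1 || a5 || a6) forces a5 = True.
  (!a2) forces a2 = False.
  Clause (a2 || a6) is falsified — contradiction.
Both cases fail, so the formula is unsatisfiable.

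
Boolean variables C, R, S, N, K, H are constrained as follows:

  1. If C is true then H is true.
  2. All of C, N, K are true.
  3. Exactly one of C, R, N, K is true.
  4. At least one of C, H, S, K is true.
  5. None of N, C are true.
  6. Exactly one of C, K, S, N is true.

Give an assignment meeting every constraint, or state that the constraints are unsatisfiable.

Case C = True:
  Constraint (5) is violated (C=T) — contradiction.
Case C = False:
  Constraint (2) is violated (C=F) — contradiction.
Both cases fail — unsatisfiable.

UNSATISFIABLE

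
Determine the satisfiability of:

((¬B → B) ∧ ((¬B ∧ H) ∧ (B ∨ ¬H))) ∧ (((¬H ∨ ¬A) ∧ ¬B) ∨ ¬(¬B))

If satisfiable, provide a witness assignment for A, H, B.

The formula is unsatisfiable.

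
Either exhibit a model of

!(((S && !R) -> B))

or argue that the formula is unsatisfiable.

S = True, R = False, B = False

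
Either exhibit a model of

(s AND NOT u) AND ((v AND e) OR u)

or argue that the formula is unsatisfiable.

v = True, s = True, e = True, u = False

  s AND NOT u = True
    NOT u = True
  (v AND e) OR u = True
    v AND e = True
Both conjuncts True, so the formula holds.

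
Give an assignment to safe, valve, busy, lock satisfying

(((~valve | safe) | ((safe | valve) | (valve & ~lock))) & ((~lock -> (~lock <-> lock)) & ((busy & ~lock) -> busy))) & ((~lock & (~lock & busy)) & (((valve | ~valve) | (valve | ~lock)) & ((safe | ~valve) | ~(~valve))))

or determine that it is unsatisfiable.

Case lock = True: the conjunct ~lock is False.
Case lock = False: the conjunct ~lock -> (~lock <-> lock) becomes ~False -> (True <-> False) = False.
Both cases fail — unsatisfiable.

Unsatisfiable — no assignment works.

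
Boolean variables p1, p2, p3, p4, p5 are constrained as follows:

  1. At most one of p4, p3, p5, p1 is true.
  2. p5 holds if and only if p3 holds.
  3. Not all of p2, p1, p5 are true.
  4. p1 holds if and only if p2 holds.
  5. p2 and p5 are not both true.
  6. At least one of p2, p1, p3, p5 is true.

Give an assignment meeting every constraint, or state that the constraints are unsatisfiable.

p1 = True, p2 = True, p3 = False, p4 = False, p5 = False

  (1) {p4, p3, p5, p1}: 1 true — at most one ✓
  (2) p5=F, p3=F — same ✓
  (3) {p2, p1, p5}: 2/3 true — not all ✓
  (4) p1=T, p2=T — same ✓
  (5) p2=T, p5=F — not both ✓
  (6) {p2, p1, p3, p5}: 2 true — at least one ✓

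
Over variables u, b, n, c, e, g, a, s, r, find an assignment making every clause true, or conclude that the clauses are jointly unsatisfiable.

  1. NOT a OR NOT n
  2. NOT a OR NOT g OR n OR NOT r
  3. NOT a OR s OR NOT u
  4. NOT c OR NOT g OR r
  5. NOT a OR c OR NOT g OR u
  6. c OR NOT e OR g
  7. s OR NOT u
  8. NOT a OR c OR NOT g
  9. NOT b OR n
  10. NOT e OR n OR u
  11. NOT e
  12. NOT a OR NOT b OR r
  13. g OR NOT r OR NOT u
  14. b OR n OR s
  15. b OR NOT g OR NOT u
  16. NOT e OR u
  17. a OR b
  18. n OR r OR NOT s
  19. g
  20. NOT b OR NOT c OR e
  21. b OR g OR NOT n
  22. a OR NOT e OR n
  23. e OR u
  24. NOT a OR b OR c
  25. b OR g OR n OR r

u: True, b: True, n: True, c: False, e: False, g: True, a: False, s: True, r: False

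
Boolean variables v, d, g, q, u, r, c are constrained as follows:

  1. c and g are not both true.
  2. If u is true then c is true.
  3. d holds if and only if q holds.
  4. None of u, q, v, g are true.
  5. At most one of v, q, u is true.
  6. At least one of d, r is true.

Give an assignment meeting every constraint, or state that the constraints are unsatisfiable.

v=F, d=F, g=F, q=F, u=F, r=T, c=T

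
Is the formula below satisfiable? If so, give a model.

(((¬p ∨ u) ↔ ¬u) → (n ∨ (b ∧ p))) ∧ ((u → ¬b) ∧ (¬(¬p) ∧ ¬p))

UNSATISFIABLE

Case p = True: the conjunct ¬p is False.
Case p = False: the conjunct ¬(¬p) becomes ¬(¬False) = False.
Both cases fail — unsatisfiable.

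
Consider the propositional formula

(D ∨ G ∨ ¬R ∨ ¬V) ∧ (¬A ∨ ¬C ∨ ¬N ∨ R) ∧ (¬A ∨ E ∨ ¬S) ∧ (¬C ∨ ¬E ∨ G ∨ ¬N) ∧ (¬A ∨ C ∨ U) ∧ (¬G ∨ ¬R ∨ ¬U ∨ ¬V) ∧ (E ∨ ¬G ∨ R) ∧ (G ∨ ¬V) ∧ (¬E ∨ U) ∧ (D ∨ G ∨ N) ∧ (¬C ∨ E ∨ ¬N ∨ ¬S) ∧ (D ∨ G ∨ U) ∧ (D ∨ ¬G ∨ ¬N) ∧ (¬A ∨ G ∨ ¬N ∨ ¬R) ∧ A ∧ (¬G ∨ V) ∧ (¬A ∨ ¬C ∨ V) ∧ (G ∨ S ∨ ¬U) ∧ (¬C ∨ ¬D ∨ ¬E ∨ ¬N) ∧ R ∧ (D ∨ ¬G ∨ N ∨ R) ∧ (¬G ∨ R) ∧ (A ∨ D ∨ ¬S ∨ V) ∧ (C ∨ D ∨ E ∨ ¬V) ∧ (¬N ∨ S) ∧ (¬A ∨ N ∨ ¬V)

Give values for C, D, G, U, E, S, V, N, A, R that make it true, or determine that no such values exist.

Unit clause (A) forces A = True.
Unit clause (R) forces R = True.
Set C = False.
  then (¬A ∨ C ∨ U) forces U = True.
Set D = True.
Try G = True:
  (¬G ∨ ¬R ∨ ¬U ∨ ¬V) forces V = False.
  clause (¬G ∨ V) is falsified — backtrack.
So G = False.
  then (G ∨ ¬V) forces V = False.
  then (¬A ∨ G ∨ ¬N ∨ ¬R) forces N = False.
  then (G ∨ S ∨ ¬U) forces S = True.
  then (¬A ∨ E ∨ ¬S) forces E = True.
All clauses satisfied.

C = False; D = True; G = False; U = True; E = True; S = True; V = False; N = False; A = True; R = True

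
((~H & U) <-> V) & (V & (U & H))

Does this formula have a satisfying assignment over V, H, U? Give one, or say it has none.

The formula is unsatisfiable.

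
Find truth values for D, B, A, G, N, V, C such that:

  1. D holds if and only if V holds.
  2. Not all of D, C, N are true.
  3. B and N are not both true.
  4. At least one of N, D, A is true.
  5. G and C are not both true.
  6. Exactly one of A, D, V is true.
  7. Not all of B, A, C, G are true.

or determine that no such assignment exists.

D = False, B = True, A = True, G = False, N = False, V = False, C = False

  (1) D=F, V=F — same ✓
  (2) {D, C, N}: 0/3 true — not all ✓
  (3) B=T, N=F — not both ✓
  (4) {N, D, A}: 1 true — at least one ✓
  (5) G=F, C=F — not both ✓
  (6) {A, D, V}: 1 true — exactly one ✓
  (7) {B, A, C, G}: 2/4 true — not all ✓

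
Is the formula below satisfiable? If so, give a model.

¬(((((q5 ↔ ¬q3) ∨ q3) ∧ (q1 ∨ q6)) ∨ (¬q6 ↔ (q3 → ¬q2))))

q1 = False; q2 = True; q3 = True; q5 = False; q6 = False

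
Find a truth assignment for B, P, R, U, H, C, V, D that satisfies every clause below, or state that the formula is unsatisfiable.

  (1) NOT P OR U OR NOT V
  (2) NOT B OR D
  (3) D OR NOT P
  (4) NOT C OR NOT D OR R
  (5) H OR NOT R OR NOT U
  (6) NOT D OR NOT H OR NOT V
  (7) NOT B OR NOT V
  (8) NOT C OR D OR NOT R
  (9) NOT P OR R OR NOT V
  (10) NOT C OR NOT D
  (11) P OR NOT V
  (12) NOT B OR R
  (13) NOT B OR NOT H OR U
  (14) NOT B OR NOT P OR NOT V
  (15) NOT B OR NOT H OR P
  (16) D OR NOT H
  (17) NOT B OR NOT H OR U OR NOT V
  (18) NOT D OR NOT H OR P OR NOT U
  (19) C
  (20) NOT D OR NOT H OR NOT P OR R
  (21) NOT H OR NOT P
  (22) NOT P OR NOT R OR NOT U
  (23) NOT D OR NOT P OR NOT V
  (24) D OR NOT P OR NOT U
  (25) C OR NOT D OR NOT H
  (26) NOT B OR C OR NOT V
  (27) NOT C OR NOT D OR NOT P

B = False; P = False; R = False; U = True; H = False; C = True; V = False; D = False

Unit clause (C) forces C = True.
In (NOT C OR NOT D) only NOT D is left, so D = False.
In (D OR NOT H) only NOT H is left, so H = False.
In (NOT B OR D) only NOT B is left, so B = False.
In (D OR NOT P) only NOT P is left, so P = False.
In (NOT C OR D OR NOT R) only NOT R is left, so R = False.
In (P OR NOT V) only NOT V is left, so V = False.
Set U = True.
All clauses satisfied.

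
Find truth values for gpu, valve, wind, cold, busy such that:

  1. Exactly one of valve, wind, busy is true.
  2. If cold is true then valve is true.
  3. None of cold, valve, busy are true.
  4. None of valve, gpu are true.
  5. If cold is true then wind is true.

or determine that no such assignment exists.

gpu = False, valve = False, wind = True, cold = False, busy = False

  (1) {valve, wind, busy}: 1 true — exactly one ✓
  (2) cold=F ⇒ valve: vacuous ✓
  (3) {cold, valve, busy}: 0 true — none ✓
  (4) {valve, gpu}: 0 true — none ✓
  (5) cold=F ⇒ wind: vacuous ✓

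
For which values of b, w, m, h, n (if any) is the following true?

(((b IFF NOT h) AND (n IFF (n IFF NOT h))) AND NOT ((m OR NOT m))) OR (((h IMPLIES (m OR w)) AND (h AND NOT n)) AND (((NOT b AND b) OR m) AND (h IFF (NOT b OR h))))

b=T, w=F, m=T, h=T, n=F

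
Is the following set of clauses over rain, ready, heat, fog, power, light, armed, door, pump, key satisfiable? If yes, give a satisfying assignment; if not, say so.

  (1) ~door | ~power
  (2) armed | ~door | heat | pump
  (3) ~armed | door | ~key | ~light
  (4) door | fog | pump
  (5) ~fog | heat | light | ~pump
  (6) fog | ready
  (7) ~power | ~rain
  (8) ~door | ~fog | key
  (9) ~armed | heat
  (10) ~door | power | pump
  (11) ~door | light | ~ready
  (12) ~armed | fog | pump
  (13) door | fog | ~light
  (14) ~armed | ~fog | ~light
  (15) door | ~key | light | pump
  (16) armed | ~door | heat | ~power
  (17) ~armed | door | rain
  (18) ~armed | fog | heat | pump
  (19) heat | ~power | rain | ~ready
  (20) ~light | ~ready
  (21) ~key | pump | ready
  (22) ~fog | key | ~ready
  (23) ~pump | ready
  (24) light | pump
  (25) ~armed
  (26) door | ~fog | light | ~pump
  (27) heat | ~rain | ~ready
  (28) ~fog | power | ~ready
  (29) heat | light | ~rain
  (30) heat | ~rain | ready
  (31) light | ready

rain=F, ready=T, heat=F, fog=F, power=F, light=F, armed=F, door=F, pump=T, key=F

Unit clause (~armed) forces armed = False.
Set rain = False.
Set ready = True.
  then (~light | ~ready) forces light = False.
  then (light | pump) forces pump = True.
  then (~door | light | ~ready) forces door = False.
  then (door | ~fog | light | ~pump) forces fog = False.
Set heat = False.
  then (heat | ~power | rain | ~ready) forces power = False.
Set key = False.
All clauses satisfied.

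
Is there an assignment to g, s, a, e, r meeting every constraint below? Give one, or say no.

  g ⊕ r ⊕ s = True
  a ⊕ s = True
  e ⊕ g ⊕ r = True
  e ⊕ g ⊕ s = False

g=F; s=F; a=T; e=F; r=T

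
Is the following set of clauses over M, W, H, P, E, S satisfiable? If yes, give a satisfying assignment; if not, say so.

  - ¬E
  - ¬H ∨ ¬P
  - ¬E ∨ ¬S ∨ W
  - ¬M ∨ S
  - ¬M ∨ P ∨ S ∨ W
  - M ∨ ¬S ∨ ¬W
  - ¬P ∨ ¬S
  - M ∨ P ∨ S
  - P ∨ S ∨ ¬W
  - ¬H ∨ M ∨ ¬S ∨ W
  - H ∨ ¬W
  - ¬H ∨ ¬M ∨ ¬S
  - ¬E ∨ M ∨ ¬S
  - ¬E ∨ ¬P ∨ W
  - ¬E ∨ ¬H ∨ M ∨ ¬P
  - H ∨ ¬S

Unit clause (¬E) forces E = False.
Try M = True:
  (¬M ∨ S) forces S = True.
  (¬P ∨ ¬S) forces P = False.
  (¬H ∨ ¬M ∨ ¬S) forces H = False.
  clause (H ∨ ¬S) is falsified — backtrack.
So M = False.
Set W = False.
Try H = True:
  (¬H ∨ ¬P) forces P = False.
  (M ∨ P ∨ S) forces S = True.
  clause (¬H ∨ M ∨ ¬S ∨ W) is falsified — backtrack.
So H = False.
  then (H ∨ ¬S) forces S = False.
  then (M ∨ P ∨ S) forces P = True.
All clauses satisfied.

M: False, W: False, H: False, P: True, E: False, S: False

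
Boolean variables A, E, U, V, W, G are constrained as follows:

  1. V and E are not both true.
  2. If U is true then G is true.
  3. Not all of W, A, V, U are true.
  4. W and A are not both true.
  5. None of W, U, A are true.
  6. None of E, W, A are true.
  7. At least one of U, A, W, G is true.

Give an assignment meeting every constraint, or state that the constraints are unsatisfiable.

A = False, E = False, U = False, V = False, W = False, G = True

  (1) V=F, E=F — not both ✓
  (2) U=F ⇒ G: vacuous ✓
  (3) {W, A, V, U}: 0/4 true — not all ✓
  (4) W=F, A=F — not both ✓
  (5) {W, U, A}: 0 true — none ✓
  (6) {E, W, A}: 0 true — none ✓
  (7) {U, A, W, G}: 1 true — at least one ✓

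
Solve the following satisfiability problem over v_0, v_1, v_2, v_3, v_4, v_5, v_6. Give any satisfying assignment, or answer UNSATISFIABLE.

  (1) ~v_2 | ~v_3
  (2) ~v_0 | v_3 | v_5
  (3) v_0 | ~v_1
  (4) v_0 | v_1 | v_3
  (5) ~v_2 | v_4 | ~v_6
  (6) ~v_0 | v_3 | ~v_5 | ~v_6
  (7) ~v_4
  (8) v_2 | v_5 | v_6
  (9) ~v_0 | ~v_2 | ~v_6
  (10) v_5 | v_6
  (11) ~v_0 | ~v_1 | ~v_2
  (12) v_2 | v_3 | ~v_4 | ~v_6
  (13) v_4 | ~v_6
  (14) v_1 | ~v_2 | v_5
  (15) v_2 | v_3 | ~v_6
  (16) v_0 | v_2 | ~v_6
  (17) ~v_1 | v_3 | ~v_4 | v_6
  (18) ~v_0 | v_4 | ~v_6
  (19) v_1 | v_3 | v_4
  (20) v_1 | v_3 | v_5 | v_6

Unit clause (~v_4) forces v_4 = False.
In (v_4 | ~v_6) only ~v_6 is left, so v_6 = False.
In (v_5 | v_6) only v_5 is left, so v_5 = True.
Set v_0 = True.
Set v_1 = True.
  then (~v_0 | ~v_1 | ~v_2) forces v_2 = False.
Set v_3 = False.
All clauses satisfied.

v_0 = True; v_1 = True; v_2 = False; v_3 = False; v_4 = False; v_5 = True; v_6 = False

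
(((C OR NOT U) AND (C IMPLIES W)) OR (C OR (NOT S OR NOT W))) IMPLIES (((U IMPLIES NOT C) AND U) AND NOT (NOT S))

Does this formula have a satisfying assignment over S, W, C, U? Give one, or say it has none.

S=T; W=F; C=F; U=T

  (((C OR NOT U) AND (C IMPLIES W)) OR (C OR (NOT S OR NOT W))) IMPLIES (((U IMPLIES NOT C) AND U) AND NOT (NOT S)) = True
    ((C OR NOT U) AND (C IMPLIES W)) OR (C OR (NOT S OR NOT W)) = True
      (C OR NOT U) AND (C IMPLIES W) = False
        C OR NOT U = False
          NOT U = False
        C IMPLIES W = True
      C OR (NOT S OR NOT W) = True
        NOT S OR NOT W = True
          NOT S = False
          NOT W = True
    ((U IMPLIES NOT C) AND U) AND NOT (NOT S) = True
      (U IMPLIES NOT C) AND U = True
        U IMPLIES NOT C = True
          NOT C = True
      NOT (NOT S) = True
        NOT S = False
The formula evaluates to True.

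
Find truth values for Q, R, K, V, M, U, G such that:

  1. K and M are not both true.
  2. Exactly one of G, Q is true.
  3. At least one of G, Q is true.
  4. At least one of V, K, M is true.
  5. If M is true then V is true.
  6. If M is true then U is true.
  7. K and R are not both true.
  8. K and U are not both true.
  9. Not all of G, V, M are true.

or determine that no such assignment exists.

Q = False, R = False, K = False, V = True, M = False, U = True, G = True

  (1) K=F, M=F — not both ✓
  (2) {G, Q}: 1 true — exactly one ✓
  (3) {G, Q}: 1 true — at least one ✓
  (4) {V, K, M}: 1 true — at least one ✓
  (5) M=F ⇒ V: vacuous ✓
  (6) M=F ⇒ U: vacuous ✓
  (7) K=F, R=F — not both ✓
  (8) K=F, U=T — not both ✓
  (9) {G, V, M}: 2/3 true — not all ✓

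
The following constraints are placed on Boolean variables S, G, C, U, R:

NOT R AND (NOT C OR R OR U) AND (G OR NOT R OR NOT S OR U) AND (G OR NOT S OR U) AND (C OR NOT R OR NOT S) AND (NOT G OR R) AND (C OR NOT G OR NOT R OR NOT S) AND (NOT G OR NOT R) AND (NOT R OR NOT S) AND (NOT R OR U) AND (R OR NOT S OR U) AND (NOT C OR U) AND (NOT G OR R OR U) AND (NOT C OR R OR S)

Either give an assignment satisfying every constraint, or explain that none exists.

S: True; G: False; C: True; U: True; R: False

Unit clause (NOT R) forces R = False.
In (NOT G OR R) only NOT G is left, so G = False.
Set S = True.
  then (G OR NOT S OR U) forces U = True.
Set C = True.
All clauses satisfied.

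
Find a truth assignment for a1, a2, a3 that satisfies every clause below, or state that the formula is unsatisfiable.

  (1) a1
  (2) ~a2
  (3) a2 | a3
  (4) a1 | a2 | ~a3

Unit clause (a1) forces a1 = True.
Unit clause (~a2) forces a2 = False.
In (a2 | a3) only a3 is left, so a3 = True.
Check each clause:
  (a1): a1 holds.
  (~a2): ~a2 holds.
  (a2 | a3): a3 holds.
  (a1 | a2 | ~a3): a1 holds.
All clauses satisfied.

a1 = True; a2 = False; a3 = True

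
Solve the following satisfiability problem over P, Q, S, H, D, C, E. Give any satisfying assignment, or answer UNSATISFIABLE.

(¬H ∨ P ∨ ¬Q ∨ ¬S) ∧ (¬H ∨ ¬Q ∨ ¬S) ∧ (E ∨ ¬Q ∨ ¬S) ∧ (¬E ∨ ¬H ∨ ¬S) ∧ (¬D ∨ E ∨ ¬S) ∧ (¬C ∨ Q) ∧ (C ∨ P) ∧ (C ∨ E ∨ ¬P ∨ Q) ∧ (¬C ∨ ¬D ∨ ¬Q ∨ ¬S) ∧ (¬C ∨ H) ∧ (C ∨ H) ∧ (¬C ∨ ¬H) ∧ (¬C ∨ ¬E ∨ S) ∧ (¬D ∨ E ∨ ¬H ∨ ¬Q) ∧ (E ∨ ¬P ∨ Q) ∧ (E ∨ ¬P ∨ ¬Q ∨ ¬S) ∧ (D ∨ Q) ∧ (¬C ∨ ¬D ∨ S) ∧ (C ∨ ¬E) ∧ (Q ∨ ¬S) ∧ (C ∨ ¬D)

Try P = False:
  (C ∨ P) forces C = True.
  (¬C ∨ Q) forces Q = True.
  (¬C ∨ H) forces H = True.
  clause (¬C ∨ ¬H) is falsified — backtrack.
So P = True.
Set Q = True.
Set S = False.
Set H = True.
  then (¬C ∨ ¬H) forces C = False.
  then (C ∨ ¬E) forces E = False.
  then (C ∨ ¬D) forces D = False.
All clauses satisfied.

P = True, Q = True, S = False, H = True, D = False, C = False, E = False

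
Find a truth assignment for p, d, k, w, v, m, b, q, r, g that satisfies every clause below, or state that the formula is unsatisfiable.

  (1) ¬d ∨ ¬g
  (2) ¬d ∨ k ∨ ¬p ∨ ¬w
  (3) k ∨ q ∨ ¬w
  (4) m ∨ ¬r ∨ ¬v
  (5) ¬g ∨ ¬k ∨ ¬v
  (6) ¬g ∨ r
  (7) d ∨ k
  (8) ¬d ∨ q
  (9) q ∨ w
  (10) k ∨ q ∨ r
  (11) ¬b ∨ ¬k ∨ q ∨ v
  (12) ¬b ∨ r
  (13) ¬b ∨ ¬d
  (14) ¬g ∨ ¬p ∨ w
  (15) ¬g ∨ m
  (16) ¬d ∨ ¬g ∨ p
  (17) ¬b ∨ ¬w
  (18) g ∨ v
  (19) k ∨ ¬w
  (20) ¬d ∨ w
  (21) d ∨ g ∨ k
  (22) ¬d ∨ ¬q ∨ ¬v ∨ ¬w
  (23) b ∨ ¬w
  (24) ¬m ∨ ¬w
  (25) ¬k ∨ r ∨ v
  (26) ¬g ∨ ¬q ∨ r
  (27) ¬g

p: True; d: False; k: True; w: False; v: True; m: False; b: False; q: True; r: False; g: False

Unit clause (¬g) forces g = False.
In (g ∨ v) only v is left, so v = True.
Set p = True.
Try d = True:
  (¬d ∨ q) forces q = True.
  (¬b ∨ ¬d) forces b = False.
  (¬d ∨ w) forces w = True.
  clause (¬d ∨ ¬q ∨ ¬v ∨ ¬w) is falsified — backtrack.
So d = False.
  then (d ∨ k) forces k = True.
Set w = False.
  then (q ∨ w) forces q = True.
Set m = False.
  then (m ∨ ¬r ∨ ¬v) forces r = False.
  then (¬b ∨ r) forces b = False.
All clauses satisfied.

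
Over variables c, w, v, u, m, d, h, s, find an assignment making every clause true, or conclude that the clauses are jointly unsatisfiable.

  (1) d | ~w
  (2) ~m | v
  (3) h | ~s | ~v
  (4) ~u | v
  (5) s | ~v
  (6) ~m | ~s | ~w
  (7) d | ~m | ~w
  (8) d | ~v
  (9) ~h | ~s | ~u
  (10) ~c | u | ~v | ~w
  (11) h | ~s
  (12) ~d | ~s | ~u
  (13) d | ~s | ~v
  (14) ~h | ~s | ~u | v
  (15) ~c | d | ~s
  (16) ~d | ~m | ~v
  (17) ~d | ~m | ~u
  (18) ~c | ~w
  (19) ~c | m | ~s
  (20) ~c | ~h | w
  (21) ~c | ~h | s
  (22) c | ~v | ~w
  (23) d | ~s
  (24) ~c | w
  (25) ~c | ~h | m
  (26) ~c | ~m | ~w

c: False, w: True, v: False, u: False, m: False, d: True, h: True, s: False

Try c = True:
  (~c | ~w) forces w = False.
  clause (~c | w) is falsified — backtrack.
So c = False.
Set w = True.
  then (d | ~w) forces d = True.
  then (c | ~v | ~w) forces v = False.
  then (~m | v) forces m = False.
  then (~u | v) forces u = False.
Set h = True.
Set s = False.
All clauses satisfied.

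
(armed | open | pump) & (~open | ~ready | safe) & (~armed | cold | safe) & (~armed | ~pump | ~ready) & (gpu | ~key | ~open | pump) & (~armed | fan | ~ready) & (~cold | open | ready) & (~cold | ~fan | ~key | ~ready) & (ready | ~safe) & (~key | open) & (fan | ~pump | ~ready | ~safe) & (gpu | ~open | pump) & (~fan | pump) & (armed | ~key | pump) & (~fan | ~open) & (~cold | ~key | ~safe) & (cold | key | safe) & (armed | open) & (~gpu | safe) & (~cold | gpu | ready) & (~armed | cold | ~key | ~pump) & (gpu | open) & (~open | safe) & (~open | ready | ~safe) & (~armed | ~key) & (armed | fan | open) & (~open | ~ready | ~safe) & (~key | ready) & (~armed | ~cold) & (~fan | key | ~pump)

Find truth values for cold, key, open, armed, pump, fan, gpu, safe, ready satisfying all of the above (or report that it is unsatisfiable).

No satisfying assignment exists.

Case safe = True:
  (ready | ~safe) forces ready = True.
  (~open | ~ready | ~safe) forces open = False.
  (~key | open) forces key = False.
  (armed | open) forces armed = True.
  (~armed | ~pump | ~ready) forces pump = False.
  (~armed | fan | ~ready) forces fan = True.
  Clause (~fan | pump) is falsified — contradiction.
Case safe = False:
  (~gpu | safe) forces gpu = False.
  (gpu | open) forces open = True.
  Clause (~open | safe) is falsified — contradiction.
Both cases fail, so the formula is unsatisfiable.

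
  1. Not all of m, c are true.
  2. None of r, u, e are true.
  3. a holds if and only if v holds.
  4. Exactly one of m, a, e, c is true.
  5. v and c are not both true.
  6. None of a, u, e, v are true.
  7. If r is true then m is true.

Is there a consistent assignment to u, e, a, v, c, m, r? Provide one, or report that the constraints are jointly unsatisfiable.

u = False; e = False; a = False; v = False; c = False; m = True; r = False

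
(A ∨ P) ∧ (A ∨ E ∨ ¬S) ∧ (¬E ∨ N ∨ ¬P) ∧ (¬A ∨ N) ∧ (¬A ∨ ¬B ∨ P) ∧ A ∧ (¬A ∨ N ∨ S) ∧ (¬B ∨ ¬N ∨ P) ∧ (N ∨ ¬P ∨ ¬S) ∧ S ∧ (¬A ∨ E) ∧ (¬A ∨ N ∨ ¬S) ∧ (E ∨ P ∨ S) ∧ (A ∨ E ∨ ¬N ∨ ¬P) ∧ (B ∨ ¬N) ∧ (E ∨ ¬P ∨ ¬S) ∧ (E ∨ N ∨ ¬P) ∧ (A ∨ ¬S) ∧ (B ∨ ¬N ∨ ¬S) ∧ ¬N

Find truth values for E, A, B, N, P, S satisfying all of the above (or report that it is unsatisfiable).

Case A = True:
  (¬A ∨ N) forces N = True.
  Clause (¬N) is falsified — contradiction.
Case A = False:
  Clause (A) is falsified — contradiction.
Both cases fail, so the formula is unsatisfiable.

UNSATISFIABLE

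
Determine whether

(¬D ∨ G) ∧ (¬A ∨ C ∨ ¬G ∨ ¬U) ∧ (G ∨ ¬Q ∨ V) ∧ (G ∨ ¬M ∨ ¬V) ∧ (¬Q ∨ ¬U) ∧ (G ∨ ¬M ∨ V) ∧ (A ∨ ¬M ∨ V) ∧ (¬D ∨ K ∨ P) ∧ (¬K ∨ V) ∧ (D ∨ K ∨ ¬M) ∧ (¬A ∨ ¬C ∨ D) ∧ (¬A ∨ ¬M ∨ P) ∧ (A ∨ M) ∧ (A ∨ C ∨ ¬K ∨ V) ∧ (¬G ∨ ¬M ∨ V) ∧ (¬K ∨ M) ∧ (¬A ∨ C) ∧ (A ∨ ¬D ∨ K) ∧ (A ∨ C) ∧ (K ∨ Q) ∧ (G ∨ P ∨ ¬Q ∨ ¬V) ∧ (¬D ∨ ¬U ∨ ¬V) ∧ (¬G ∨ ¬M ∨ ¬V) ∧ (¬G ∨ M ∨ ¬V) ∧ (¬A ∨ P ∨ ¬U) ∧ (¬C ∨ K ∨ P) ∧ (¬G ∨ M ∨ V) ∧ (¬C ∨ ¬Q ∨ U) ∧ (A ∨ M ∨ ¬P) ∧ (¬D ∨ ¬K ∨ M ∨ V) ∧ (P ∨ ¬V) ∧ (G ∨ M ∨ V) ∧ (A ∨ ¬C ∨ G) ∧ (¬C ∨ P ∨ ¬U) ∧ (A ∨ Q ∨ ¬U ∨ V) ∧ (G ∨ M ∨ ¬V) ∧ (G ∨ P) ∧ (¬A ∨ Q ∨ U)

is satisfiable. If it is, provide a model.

The formula is unsatisfiable.

Case Q = True:
  (¬Q ∨ ¬U) forces U = False.
  (¬C ∨ ¬Q ∨ U) forces C = False.
  (¬A ∨ C) forces A = False.
  Clause (A ∨ C) is falsified — contradiction.
Case Q = False:
  (K ∨ Q) forces K = True.
  (¬K ∨ V) forces V = True.
  (¬K ∨ M) forces M = True.
  (G ∨ ¬M ∨ ¬V) forces G = True.
  Clause (¬G ∨ ¬M ∨ ¬V) is falsified — contradiction.
Both cases fail, so the formula is unsatisfiable.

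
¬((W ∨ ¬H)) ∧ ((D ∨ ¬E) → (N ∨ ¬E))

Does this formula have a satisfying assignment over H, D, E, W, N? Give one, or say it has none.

H=T; D=F; E=F; W=F; N=T

  ¬((W ∨ ¬H)) = True
    W ∨ ¬H = False
      ¬H = False
  (D ∨ ¬E) → (N ∨ ¬E) = True
    D ∨ ¬E = True
      ¬E = True
    N ∨ ¬E = True
      ¬E = True
Both conjuncts True, so the formula holds.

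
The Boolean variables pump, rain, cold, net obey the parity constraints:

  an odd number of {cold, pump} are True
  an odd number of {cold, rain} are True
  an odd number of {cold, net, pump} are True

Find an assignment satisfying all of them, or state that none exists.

pump: False; rain: False; cold: True; net: False

{cold, pump}: 1 true → odd ✓
{cold, rain}: 1 true → odd ✓
{cold, net, pump}: 1 true → odd ✓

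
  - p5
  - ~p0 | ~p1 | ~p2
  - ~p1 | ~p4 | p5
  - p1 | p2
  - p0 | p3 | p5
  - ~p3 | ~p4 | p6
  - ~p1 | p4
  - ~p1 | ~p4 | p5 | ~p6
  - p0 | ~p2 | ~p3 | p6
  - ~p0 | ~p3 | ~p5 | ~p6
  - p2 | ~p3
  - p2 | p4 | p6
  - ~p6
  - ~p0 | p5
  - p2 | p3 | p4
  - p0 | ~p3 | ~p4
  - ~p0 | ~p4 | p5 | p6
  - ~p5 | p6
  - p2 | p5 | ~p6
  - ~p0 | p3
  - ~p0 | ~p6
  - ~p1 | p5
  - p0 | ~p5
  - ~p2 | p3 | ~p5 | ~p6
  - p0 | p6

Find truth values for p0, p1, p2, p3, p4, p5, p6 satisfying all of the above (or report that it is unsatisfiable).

The formula is unsatisfiable.

Case p5 = True:
  (~p6) forces p6 = False.
  Clause (~p5 | p6) is falsified — contradiction.
Case p5 = False:
  Clause (p5) is falsified — contradiction.
Both cases fail, so the formula is unsatisfiable.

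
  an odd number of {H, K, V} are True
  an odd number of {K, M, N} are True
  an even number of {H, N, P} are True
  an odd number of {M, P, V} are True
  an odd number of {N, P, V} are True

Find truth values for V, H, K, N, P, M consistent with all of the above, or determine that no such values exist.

Adding constraints 1, 2, 3, 4 mod 2: every variable appears an even number of times on the left, so the left side is 0.
But the right sides sum to 1 (mod 2). 0 ≠ 1 — the system is inconsistent.

UNSATISFIABLE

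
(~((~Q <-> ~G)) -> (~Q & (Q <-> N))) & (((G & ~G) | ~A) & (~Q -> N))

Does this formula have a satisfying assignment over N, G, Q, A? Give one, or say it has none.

N = True; G = True; Q = True; A = False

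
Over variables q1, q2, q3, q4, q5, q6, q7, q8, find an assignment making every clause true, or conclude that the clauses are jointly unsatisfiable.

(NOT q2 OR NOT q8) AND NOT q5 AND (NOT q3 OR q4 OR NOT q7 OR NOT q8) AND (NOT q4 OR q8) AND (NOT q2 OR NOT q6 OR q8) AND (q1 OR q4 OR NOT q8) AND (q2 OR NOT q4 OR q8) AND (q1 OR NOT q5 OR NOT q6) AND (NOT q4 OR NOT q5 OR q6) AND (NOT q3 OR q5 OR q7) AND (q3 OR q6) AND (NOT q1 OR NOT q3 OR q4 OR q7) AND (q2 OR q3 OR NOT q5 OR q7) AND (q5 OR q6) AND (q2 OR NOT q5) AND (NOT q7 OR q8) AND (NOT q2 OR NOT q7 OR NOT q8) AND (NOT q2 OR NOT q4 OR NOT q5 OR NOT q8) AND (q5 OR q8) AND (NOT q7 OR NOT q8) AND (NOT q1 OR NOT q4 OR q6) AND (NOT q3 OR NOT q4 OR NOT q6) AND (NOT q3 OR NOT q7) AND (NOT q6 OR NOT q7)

q1 = True, q2 = False, q3 = False, q4 = True, q5 = False, q6 = True, q7 = False, q8 = True

Unit clause (NOT q5) forces q5 = False.
In (q5 OR q6) only q6 is left, so q6 = True.
In (q5 OR q8) only q8 is left, so q8 = True.
In (NOT q7 OR NOT q8) only NOT q7 is left, so q7 = False.
In (NOT q2 OR NOT q8) only NOT q2 is left, so q2 = False.
In (NOT q3 OR q5 OR q7) only NOT q3 is left, so q3 = False.
Set q1 = True.
Set q4 = True.
All clauses satisfied.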